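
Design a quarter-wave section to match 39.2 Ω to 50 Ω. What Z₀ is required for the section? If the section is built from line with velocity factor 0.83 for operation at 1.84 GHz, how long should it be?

Z_qwt ≈ 44.3 Ω; length ≈ 3.38 cm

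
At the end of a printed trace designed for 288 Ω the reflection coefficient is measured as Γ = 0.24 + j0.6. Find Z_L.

Z_L ≈ 179 + j369 Ω

Z_L = Z_0·(1 + Γ)/(1 − Γ) = 288·(1.24 + j0.6)/(0.76 − j0.6)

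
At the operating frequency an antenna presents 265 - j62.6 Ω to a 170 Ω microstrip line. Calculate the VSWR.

Γ = (Z_L − Z_0)/(Z_L + Z_0) = (95 − j62.6)/(435 − j62.6)
|Γ| = 114/439 = 0.259
VSWR = (1 + |Γ|)/(1 − |Γ|) = 1.26/0.741

VSWR ≈ 1.7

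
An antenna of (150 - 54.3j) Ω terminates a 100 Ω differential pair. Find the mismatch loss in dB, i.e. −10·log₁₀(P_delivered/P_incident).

mismatch loss ≈ 0.377 dB

Γ = (50 − j54.3)/(250 − j54.3), |Γ| = 0.289
|Γ|² = 0.0832, so P_del/P_inc = 1 − |Γ|² = 0.917
ML = −10·log₁₀(1 − |Γ|²)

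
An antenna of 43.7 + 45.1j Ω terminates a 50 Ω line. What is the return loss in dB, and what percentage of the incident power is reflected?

RL ≈ 7.17 dB; 19.2% of incident power reflected

Γ = (-6.3 + j45.1)/(93.7 + j45.1), |Γ| = 0.438
RL = −20·log₁₀(0.438) = 7.17 dB
P_refl/P_inc = |Γ|² = 0.192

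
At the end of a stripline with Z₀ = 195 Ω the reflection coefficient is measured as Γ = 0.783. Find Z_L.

Z_L ≈ 1600 Ω

Z_L = Z_0·(1 + Γ)/(1 − Γ) = 195·(1.78)/(0.217)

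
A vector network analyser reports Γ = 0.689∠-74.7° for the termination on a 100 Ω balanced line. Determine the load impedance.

Z_L = Z_0·(1 + Γ)/(1 − Γ) = 100·(1.18 − j0.665)/(0.818 + j0.665)

Z_L ≈ 47.3 − j120 Ω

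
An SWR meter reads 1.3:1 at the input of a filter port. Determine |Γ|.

|Γ| ≈ 0.13

|Γ| = (S − 1)/(S + 1) = (1.3 − 1)/(1.3 + 1) = 0.3/2.3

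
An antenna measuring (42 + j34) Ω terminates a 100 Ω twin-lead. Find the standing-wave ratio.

Γ = (Z_L − Z_0)/(Z_L + Z_0) = (-58 + j34)/(142 + j34)
|Γ| = 67.2/146 = 0.46
VSWR = (1 + |Γ|)/(1 − |Γ|) = 1.46/0.54

VSWR ≈ 2.71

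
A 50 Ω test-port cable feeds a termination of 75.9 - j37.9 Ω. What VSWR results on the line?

Γ = (Z_L − Z_0)/(Z_L + Z_0) = (25.9 − j37.9)/(125.9 − j37.9)
|Γ| = 45.9/131 = 0.349
VSWR = (1 + |Γ|)/(1 − |Γ|) = 1.35/0.651

VSWR ≈ 2.07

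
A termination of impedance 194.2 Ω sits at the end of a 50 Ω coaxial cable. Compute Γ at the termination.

Γ = (Z_L − Z_0)/(Z_L + Z_0) = (194.2 − 50)/(194.2 + 50) = 144.2/244.2

Γ = 0.59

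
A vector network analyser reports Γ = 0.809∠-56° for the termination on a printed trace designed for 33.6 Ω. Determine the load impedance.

Z_L = Z_0·(1 + Γ)/(1 − Γ) = 33.6·(1.45 − j0.671)/(0.548 + j0.671)

Z_L ≈ 15.5 − j60.1 Ω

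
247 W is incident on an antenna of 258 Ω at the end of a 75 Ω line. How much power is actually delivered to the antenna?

P_delivered ≈ 172 W

Γ = (258 − 75)/(258 + 75) = 0.55
|Γ|² = 0.302
P_refl = |Γ|²·P_inc = 74.6 W, P_del = (1 − |Γ|²)·P_inc = 172 W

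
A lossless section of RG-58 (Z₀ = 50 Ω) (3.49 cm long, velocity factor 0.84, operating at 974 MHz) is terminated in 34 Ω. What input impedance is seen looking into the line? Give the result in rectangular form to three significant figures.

Z_in ≈ 48.7 + j19.1 Ω

λ = v/f = 0.84·c / 974 MHz = 0.259 m
βl = 2π·l/λ = 2π × 0.135 = 48.6°
tan(βl) = tan(48.6°) = 1.13
Z_in = Z_0·(Z_L + jZ_0·tanβl)/(Z_0 + jZ_L·tanβl)
     = 50·(34 + j56.6)/(50 + j38.5)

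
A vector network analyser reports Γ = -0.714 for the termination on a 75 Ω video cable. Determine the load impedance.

Z_L ≈ 12.5 Ω

Z_L = Z_0·(1 + Γ)/(1 − Γ) = 75·(0.286)/(1.71)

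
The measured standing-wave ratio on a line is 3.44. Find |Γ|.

|Γ| ≈ 0.55

|Γ| = (S − 1)/(S + 1) = (3.44 − 1)/(3.44 + 1) = 2.44/4.44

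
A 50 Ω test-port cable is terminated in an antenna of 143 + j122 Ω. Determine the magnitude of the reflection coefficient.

|Γ| ≈ 0.672

Γ = (Z_L − Z_0)/(Z_L + Z_0) = (93 + j122)/(193 + j122)
|Γ| = 153/228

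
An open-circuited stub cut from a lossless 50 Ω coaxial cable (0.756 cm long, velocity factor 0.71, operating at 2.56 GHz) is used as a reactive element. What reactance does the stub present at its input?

λ = v/f = 0.71·c / 2.56 GHz = 0.0832 m
βl = 2π·l/λ = 2π × 0.0909 = 32.7°
tan(βl) = 0.642
For an open-circuited stub, Z_in = −jZ_0·cot(βl) = −jZ_0/tan(βl)

X_in ≈ -77.9 Ω (capacitive)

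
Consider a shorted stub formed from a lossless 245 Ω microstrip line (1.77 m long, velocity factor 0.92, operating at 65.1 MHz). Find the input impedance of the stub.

Z_in ≈ −j140 Ω

λ = v/f = 0.92·c / 65.1 MHz = 4.24 m
βl = 2π·l/λ = 2π × 0.417 = 150°
tan(βl) = -0.57
For a shorted stub, Z_in = jZ_0·tan(βl)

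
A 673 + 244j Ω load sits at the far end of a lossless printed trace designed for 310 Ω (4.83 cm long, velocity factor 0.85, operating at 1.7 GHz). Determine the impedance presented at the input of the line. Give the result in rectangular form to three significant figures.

Z_in ≈ 131 + j73.6 Ω

λ = v/f = 0.85·c / 1.7 GHz = 0.15 m
βl = 2π·l/λ = 2π × 0.322 = 116°
tan(βl) = tan(116°) = -2.06
Z_in = Z_0·(Z_L + jZ_0·tanβl)/(Z_0 + jZ_L·tanβl)
     = 310·(673 − j394)/(812 − j1380)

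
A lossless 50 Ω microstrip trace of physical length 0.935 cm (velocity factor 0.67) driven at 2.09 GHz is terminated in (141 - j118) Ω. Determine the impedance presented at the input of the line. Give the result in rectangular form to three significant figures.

Z_in ≈ 19.2 − j45.6 Ω

λ = v/f = 0.67·c / 2.09 GHz = 0.0962 m
βl = 2π·l/λ = 2π × 0.0972 = 35°
tan(βl) = tan(35°) = 0.7
Z_in = Z_0·(Z_L + jZ_0·tanβl)/(Z_0 + jZ_L·tanβl)
     = 50·(141 − j83)/(133 + j98.7)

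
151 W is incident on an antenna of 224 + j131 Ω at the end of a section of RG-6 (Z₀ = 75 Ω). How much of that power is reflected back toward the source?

P_reflected ≈ 55.8 W

|Γ| = |(149 + j131)/(299 + j131)| = 0.608
|Γ|² = 0.369
P_refl = |Γ|²·P_inc = 55.8 W, P_del = (1 − |Γ|²)·P_inc = 95.2 W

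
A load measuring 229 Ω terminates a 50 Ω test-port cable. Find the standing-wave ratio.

VSWR ≈ 4.58

Γ = (229 − 50)/(229 + 50) = 0.642
VSWR = (1 + 0.642)/(1 − 0.642)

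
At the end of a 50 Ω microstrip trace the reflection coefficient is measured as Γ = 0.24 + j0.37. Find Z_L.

Z_L ≈ 56.4 + j51.8 Ω

Z_L = Z_0·(1 + Γ)/(1 − Γ) = 50·(1.24 + j0.37)/(0.76 − j0.37)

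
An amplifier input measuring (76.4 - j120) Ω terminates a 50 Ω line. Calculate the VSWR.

VSWR ≈ 5.78

Γ = (Z_L − Z_0)/(Z_L + Z_0) = (26.4 − j120)/(126.4 − j120)
|Γ| = 123/174 = 0.705
VSWR = (1 + |Γ|)/(1 − |Γ|) = 1.7/0.295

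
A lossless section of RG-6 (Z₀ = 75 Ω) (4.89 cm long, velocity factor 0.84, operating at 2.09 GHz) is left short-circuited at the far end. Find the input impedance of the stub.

Z_in ≈ −j50.6 Ω

λ = v/f = 0.84·c / 2.09 GHz = 0.121 m
βl = 2π·l/λ = 2π × 0.406 = 146°
tan(βl) = -0.674
For a short-circuited stub, Z_in = jZ_0·tan(βl)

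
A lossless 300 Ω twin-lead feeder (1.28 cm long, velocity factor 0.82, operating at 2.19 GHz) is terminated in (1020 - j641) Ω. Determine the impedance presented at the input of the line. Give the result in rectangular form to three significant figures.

Z_in ≈ 106 − j242 Ω

λ = v/f = 0.82·c / 2.19 GHz = 0.112 m
βl = 2π·l/λ = 2π × 0.114 = 41°
tan(βl) = tan(41°) = 0.87
Z_in = Z_0·(Z_L + jZ_0·tanβl)/(Z_0 + jZ_L·tanβl)
     = 300·(1020 − j380)/(858 + j887)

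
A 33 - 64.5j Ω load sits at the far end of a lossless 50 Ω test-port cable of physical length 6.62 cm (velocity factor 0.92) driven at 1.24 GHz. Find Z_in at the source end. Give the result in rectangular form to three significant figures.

λ = v/f = 0.92·c / 1.24 GHz = 0.223 m
βl = 2π·l/λ = 2π × 0.297 = 107°
tan(βl) = tan(107°) = -3.26
Z_in = Z_0·(Z_L + jZ_0·tanβl)/(Z_0 + jZ_L·tanβl)
     = 50·(33 − j227)/(-160 − j107)

Z_in ≈ 25.8 + j53.7 Ω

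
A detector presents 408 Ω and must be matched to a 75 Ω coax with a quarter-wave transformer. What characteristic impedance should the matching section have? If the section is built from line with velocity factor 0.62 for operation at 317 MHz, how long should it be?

Z_qwt ≈ 175 Ω; length ≈ 14.7 cm

Z_qwt = √(Z_0·R_L) = √(75 × 408) = √30600
λ = 0.62·c/f = 0.587 m, so l = λ/4 = 0.147 m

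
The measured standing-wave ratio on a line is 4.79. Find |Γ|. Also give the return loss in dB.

|Γ| ≈ 0.655; return loss ≈ 3.68 dB

|Γ| = (S − 1)/(S + 1) = (4.79 − 1)/(4.79 + 1) = 3.79/5.79
RL = −20·log₁₀|Γ| = −20·log₁₀(0.655)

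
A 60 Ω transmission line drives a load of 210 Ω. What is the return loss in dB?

Γ = (210 − 60)/(210 + 60) = 0.556
RL = −20·log₁₀|Γ| = −20·log₁₀(0.556)

RL ≈ 5.11 dB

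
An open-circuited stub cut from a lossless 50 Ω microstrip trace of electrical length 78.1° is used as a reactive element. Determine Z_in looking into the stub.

tan(βl) = 4.75
For an open-circuited stub, Z_in = −jZ_0·cot(βl) = −jZ_0/tan(βl)

Z_in ≈ −j10.5 Ω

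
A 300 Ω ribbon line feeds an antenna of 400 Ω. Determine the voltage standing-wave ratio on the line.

VSWR ≈ 1.33

For a purely resistive load, VSWR = R_L/Z_0 or Z_0/R_L (whichever > 1) = 400/300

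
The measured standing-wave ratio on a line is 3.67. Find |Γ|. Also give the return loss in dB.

|Γ| ≈ 0.572; return loss ≈ 4.86 dB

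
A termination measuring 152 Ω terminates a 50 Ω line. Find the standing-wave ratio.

VSWR ≈ 3.04

Γ = (152 − 50)/(152 + 50) = 0.505
VSWR = (1 + 0.505)/(1 − 0.505)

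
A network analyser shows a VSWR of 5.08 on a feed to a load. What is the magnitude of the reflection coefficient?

|Γ| ≈ 0.671

|Γ| = (S − 1)/(S + 1) = (5.08 − 1)/(5.08 + 1) = 4.08/6.08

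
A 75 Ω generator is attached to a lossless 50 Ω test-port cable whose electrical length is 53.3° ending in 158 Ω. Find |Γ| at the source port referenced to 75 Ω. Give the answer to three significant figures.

|Γ| ≈ 0.587

tan(βl) = 1.34
Z_in = Z_0·(Z_L + jZ_0·tanβl)/(Z_0 + jZ_L·tanβl) = 23.3 − j31.8 Ω
Γ_s = (Z_in − Z_s)/(Z_in + Z_s) = (-51.7 − j31.8)/(98.3 − j31.8), |Γ_s| = 0.587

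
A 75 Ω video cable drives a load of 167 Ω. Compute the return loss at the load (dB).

Γ = (167 − 75)/(167 + 75) = 0.38
RL = −20·log₁₀|Γ| = −20·log₁₀(0.38)

RL ≈ 8.4 dB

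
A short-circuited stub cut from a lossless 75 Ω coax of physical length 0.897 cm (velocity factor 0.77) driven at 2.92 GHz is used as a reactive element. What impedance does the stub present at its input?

Z_in ≈ +j64.8 Ω

λ = v/f = 0.77·c / 2.92 GHz = 0.0791 m
βl = 2π·l/λ = 2π × 0.113 = 40.8°
tan(βl) = 0.864
For a short-circuited stub, Z_in = jZ_0·tan(βl)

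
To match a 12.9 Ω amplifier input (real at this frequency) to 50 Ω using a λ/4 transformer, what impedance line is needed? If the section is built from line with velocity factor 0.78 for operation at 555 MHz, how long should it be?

Z_qwt = √(Z_0·R_L) = √(50 × 12.9) = √645
λ = 0.78·c/f = 0.422 m, so l = λ/4 = 0.105 m

Z_qwt ≈ 25.4 Ω; length ≈ 10.5 cm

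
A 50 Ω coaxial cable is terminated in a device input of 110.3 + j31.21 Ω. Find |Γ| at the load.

|Γ| ≈ 0.416

Γ = (Z_L − Z_0)/(Z_L + Z_0) = (60.3 + j31.21)/(160.3 + j31.21)
|Γ| = 67.9/163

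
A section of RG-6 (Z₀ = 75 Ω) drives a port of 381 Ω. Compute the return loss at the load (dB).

RL ≈ 3.46 dB

Γ = (381 − 75)/(381 + 75) = 0.671
RL = −20·log₁₀|Γ| = −20·log₁₀(0.671)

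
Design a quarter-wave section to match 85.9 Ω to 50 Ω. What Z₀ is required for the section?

Z_qwt = √(Z_0·R_L) = √(50 × 85.9) = √4295

Z_qwt ≈ 65.5 Ω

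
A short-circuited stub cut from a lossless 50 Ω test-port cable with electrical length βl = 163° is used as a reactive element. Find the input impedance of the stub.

Z_in ≈ −j15.3 Ω

tan(βl) = -0.306
For a short-circuited stub, Z_in = jZ_0·tan(βl)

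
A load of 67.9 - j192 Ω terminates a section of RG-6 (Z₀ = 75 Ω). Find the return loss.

Γ = (-7.1 − j192)/(142.9 − j192), |Γ| = 0.803
RL = −20·log₁₀|Γ| = −20·log₁₀(0.803)

RL ≈ 1.91 dB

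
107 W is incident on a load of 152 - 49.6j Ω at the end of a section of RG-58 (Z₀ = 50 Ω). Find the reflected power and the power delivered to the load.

|Γ| = |(102 − j49.6)/(202 − j49.6)| = 0.545
|Γ|² = 0.297
P_refl = |Γ|²·P_inc = 31.8 W, P_del = (1 − |Γ|²)·P_inc = 75.2 W

P_reflected ≈ 31.8 W; P_delivered ≈ 75.2 W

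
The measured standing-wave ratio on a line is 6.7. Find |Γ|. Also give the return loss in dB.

|Γ| = (S − 1)/(S + 1) = (6.7 − 1)/(6.7 + 1) = 5.7/7.7
RL = −20·log₁₀|Γ| = −20·log₁₀(0.74)

|Γ| ≈ 0.74; return loss ≈ 2.61 dB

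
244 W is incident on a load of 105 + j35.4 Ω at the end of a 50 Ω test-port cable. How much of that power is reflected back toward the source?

P_reflected ≈ 41.3 W

|Γ| = |(55 + j35.4)/(155 + j35.4)| = 0.411
|Γ|² = 0.169
P_refl = |Γ|²·P_inc = 41.3 W, P_del = (1 − |Γ|²)·P_inc = 203 W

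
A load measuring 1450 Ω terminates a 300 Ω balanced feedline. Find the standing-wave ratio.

VSWR ≈ 4.83

For a purely resistive load, VSWR = R_L/Z_0 or Z_0/R_L (whichever > 1) = 1450/300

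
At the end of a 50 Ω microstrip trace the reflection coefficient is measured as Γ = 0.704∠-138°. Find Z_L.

Z_L ≈ 9.92 − j18.5 Ω

Z_L = Z_0·(1 + Γ)/(1 − Γ) = 50·(0.477 − j0.471)/(1.52 + j0.471)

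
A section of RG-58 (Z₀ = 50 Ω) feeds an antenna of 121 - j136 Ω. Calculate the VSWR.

Γ = (Z_L − Z_0)/(Z_L + Z_0) = (71 − j136)/(171 − j136)
|Γ| = 153/218 = 0.702
VSWR = (1 + |Γ|)/(1 − |Γ|) = 1.7/0.298

VSWR ≈ 5.72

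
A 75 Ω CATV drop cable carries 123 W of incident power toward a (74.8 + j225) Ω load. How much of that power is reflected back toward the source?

|Γ| = |(-0.2 + j225)/(149.8 + j225)| = 0.832
|Γ|² = 0.693
P_refl = |Γ|²·P_inc = 85.2 W, P_del = (1 − |Γ|²)·P_inc = 37.8 W

P_reflected ≈ 85.2 W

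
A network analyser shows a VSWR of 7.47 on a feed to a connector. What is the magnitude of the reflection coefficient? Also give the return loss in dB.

|Γ| ≈ 0.764; return loss ≈ 2.34 dB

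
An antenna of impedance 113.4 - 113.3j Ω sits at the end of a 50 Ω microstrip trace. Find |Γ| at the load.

|Γ| ≈ 0.653

Γ = (Z_L − Z_0)/(Z_L + Z_0) = (63.4 − j113.3)/(163.4 − j113.3)
|Γ| = 130/199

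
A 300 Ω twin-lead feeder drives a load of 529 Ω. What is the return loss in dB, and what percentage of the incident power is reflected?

Γ = (529 − 300)/(529 + 300) = 0.276
RL = −20·log₁₀(0.276) = 11.2 dB
P_refl/P_inc = |Γ|² = 0.0763

RL ≈ 11.2 dB; 7.63% of incident power reflected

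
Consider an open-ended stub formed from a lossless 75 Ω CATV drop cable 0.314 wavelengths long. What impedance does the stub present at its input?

Z_in ≈ +j31.9 Ω

βl = 2π × 0.314 = 113°
tan(βl) = -2.35
For an open-ended stub, Z_in = −jZ_0·cot(βl) = −jZ_0/tan(βl)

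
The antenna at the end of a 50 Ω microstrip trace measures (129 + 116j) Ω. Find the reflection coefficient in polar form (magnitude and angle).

Γ ≈ 0.658 ∠ 22.8°

Γ = (Z_L − Z_0)/(Z_L + Z_0) = (79 + j116)/(179 + j116)
|Γ| = 140/213 = 0.658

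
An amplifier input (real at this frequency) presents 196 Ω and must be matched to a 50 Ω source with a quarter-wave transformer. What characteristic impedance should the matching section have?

Z_qwt = √(Z_0·R_L) = √(50 × 196) = √9800

Z_qwt ≈ 99 Ω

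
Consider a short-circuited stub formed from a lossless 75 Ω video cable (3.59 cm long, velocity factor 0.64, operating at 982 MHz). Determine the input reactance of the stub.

λ = v/f = 0.64·c / 982 MHz = 0.196 m
βl = 2π·l/λ = 2π × 0.184 = 66.1°
tan(βl) = 2.26
For a short-circuited stub, Z_in = jZ_0·tan(βl)

X_in ≈ 169 Ω (inductive)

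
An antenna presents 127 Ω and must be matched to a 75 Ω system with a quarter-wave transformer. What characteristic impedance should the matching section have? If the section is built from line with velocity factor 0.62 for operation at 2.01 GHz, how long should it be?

Z_qwt ≈ 97.6 Ω; length ≈ 2.31 cm

Z_qwt = √(Z_0·R_L) = √(75 × 127) = √9525
λ = 0.62·c/f = 0.0925 m, so l = λ/4 = 0.0231 m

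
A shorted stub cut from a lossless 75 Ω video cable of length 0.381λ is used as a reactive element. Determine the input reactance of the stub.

X_in ≈ -69.5 Ω (capacitive)

βl = 2π × 0.381 = 137°
tan(βl) = -0.927
For a shorted stub, Z_in = jZ_0·tan(βl)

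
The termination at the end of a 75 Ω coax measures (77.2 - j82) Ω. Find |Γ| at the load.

Γ = (Z_L − Z_0)/(Z_L + Z_0) = (2.2 − j82)/(152.2 − j82)
|Γ| = 82/173

|Γ| ≈ 0.474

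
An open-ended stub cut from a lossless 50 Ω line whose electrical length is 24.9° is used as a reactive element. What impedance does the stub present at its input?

tan(βl) = 0.464
For an open-ended stub, Z_in = −jZ_0·cot(βl) = −jZ_0/tan(βl)

Z_in ≈ −j108 Ω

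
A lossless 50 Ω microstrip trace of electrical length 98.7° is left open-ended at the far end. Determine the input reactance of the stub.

X_in ≈ 7.65 Ω (inductive)

tan(βl) = -6.54
For an open-ended stub, Z_in = −jZ_0·cot(βl) = −jZ_0/tan(βl)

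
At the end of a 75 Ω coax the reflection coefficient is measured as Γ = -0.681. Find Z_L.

Z_L ≈ 14.2 Ω

Z_L = Z_0·(1 + Γ)/(1 − Γ) = 75·(0.319)/(1.68)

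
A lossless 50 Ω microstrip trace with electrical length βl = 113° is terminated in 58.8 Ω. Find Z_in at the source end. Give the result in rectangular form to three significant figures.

Z_in ≈ 44.4 + j5.2 Ω

tan(βl) = tan(113°) = -2.36
Z_in = Z_0·(Z_L + jZ_0·tanβl)/(Z_0 + jZ_L·tanβl)
     = 50·(58.8 − j118)/(50 − j139)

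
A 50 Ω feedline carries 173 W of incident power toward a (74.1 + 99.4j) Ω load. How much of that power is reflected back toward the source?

|Γ| = |(24.1 + j99.4)/(124.1 + j99.4)| = 0.643
|Γ|² = 0.414
P_refl = |Γ|²·P_inc = 71.6 W, P_del = (1 − |Γ|²)·P_inc = 101 W

P_reflected ≈ 71.6 W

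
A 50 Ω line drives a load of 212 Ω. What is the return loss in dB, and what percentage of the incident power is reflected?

Γ = (212 − 50)/(212 + 50) = 0.618
RL = −20·log₁₀(0.618) = 4.18 dB
P_refl/P_inc = |Γ|² = 0.382

RL ≈ 4.18 dB; 38.2% of incident power reflected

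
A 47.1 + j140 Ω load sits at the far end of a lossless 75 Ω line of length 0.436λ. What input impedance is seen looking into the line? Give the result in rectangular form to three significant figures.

βl = 2π × 0.436 = 157°
tan(βl) = tan(157°) = -0.425
Z_in = Z_0·(Z_L + jZ_0·tanβl)/(Z_0 + jZ_L·tanβl)
     = 75·(47.1 + j108)/(135 − j20)

Z_in ≈ 16.9 + j62.8 Ω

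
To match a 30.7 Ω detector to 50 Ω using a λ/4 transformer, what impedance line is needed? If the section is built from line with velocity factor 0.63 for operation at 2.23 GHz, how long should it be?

Z_qwt ≈ 39.2 Ω; length ≈ 2.12 cm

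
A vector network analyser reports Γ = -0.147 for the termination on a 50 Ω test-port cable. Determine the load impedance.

Z_L = Z_0·(1 + Γ)/(1 − Γ) = 50·(0.853)/(1.15)

Z_L ≈ 37.2 Ω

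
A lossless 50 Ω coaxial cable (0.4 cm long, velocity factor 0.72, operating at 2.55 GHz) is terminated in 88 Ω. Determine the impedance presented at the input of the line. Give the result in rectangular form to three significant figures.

λ = v/f = 0.72·c / 2.55 GHz = 0.0847 m
βl = 2π·l/λ = 2π × 0.0472 = 17°
tan(βl) = tan(17°) = 0.306
Z_in = Z_0·(Z_L + jZ_0·tanβl)/(Z_0 + jZ_L·tanβl)
     = 50·(88 + j15.3)/(50 + j26.9)

Z_in ≈ 74.6 − j24.9 Ω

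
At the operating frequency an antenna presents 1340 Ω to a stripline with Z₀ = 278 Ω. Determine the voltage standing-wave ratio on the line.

VSWR ≈ 4.82

For a purely resistive load, VSWR = R_L/Z_0 or Z_0/R_L (whichever > 1) = 1340/278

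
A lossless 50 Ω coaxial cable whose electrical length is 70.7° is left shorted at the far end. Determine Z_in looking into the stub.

Z_in ≈ +j143 Ω

tan(βl) = 2.86
For a shorted stub, Z_in = jZ_0·tan(βl)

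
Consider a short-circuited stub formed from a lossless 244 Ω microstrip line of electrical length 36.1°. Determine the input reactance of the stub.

X_in ≈ 178 Ω (inductive)

tan(βl) = 0.729
For a short-circuited stub, Z_in = jZ_0·tan(βl)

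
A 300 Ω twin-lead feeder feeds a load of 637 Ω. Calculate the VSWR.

VSWR ≈ 2.12

For a purely resistive load, VSWR = R_L/Z_0 or Z_0/R_L (whichever > 1) = 637/300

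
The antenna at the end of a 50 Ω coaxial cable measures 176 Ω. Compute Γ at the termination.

Γ = 0.558

Γ = (Z_L − Z_0)/(Z_L + Z_0) = (176 − 50)/(176 + 50) = 126/226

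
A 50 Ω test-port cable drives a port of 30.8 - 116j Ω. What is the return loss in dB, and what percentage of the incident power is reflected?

RL ≈ 1.6 dB; 69.2% of incident power reflected

Γ = (-19.2 − j116)/(80.8 − j116), |Γ| = 0.832
RL = −20·log₁₀(0.832) = 1.6 dB
P_refl/P_inc = |Γ|² = 0.692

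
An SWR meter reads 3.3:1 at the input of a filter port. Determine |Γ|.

|Γ| ≈ 0.535

|Γ| = (S − 1)/(S + 1) = (3.3 − 1)/(3.3 + 1) = 2.3/4.3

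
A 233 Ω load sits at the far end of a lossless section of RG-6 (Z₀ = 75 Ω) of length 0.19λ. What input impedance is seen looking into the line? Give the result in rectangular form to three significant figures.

βl = 2π × 0.19 = 68.4°
tan(βl) = tan(68.4°) = 2.53
Z_in = Z_0·(Z_L + jZ_0·tanβl)/(Z_0 + jZ_L·tanβl)
     = 75·(233 + j189)/(75 + j588)

Z_in ≈ 27.5 − j26.2 Ω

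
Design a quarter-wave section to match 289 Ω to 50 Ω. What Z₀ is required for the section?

Z_qwt = √(Z_0·R_L) = √(50 × 289) = √14450

Z_qwt ≈ 120 Ω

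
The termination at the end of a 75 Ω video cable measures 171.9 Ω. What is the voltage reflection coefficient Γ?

Γ = 0.392

Γ = (Z_L − Z_0)/(Z_L + Z_0) = (171.9 − 75)/(171.9 + 75) = 96.9/246.9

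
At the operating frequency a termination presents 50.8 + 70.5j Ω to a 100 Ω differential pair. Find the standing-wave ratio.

VSWR ≈ 3.14

Γ = (Z_L − Z_0)/(Z_L + Z_0) = (-49.2 + j70.5)/(150.8 + j70.5)
|Γ| = 86/166 = 0.516
VSWR = (1 + |Γ|)/(1 − |Γ|) = 1.52/0.484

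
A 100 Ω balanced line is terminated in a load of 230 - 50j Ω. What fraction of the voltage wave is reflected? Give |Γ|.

|Γ| ≈ 0.417

Γ = (Z_L − Z_0)/(Z_L + Z_0) = (130 − j50)/(330 − j50)
|Γ| = 139/334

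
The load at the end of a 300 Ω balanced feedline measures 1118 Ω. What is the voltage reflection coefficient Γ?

Γ = 0.577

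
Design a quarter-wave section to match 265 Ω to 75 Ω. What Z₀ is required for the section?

Z_qwt ≈ 141 Ω

Z_qwt = √(Z_0·R_L) = √(75 × 265) = √19880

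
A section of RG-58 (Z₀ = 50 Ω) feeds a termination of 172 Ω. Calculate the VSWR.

VSWR ≈ 3.44

Γ = (172 − 50)/(172 + 50) = 0.55
VSWR = (1 + 0.55)/(1 − 0.55)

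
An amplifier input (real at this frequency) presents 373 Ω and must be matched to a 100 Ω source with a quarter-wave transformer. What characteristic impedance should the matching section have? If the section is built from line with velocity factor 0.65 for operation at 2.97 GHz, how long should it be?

Z_qwt ≈ 193 Ω; length ≈ 1.64 cm

Z_qwt = √(Z_0·R_L) = √(100 × 373) = √37300
λ = 0.65·c/f = 0.0657 m, so l = λ/4 = 0.0164 m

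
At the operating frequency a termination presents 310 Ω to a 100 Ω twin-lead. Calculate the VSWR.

Γ = (310 − 100)/(310 + 100) = 0.512
VSWR = (1 + 0.512)/(1 − 0.512)

VSWR ≈ 3.1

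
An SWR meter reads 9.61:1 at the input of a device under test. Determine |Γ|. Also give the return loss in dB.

|Γ| ≈ 0.811; return loss ≈ 1.81 dB

|Γ| = (S − 1)/(S + 1) = (9.61 − 1)/(9.61 + 1) = 8.61/10.6
RL = −20·log₁₀|Γ| = −20·log₁₀(0.811)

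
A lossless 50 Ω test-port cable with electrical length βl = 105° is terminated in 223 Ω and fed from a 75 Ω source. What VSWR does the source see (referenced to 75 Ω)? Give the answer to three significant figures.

VSWR ≈ 6.45

tan(βl) = -3.73
Z_in = Z_0·(Z_L + jZ_0·tanβl)/(Z_0 + jZ_L·tanβl) = 12 + j12.7 Ω
Γ_s = (Z_in − Z_s)/(Z_in + Z_s) = (-63 + j12.7)/(87 + j12.7), |Γ_s| = 0.731
VSWR = (1 + |Γ_s|)/(1 − |Γ_s|)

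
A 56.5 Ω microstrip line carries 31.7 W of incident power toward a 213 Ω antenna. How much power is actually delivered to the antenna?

P_delivered ≈ 21 W

Γ = (213 − 56.5)/(213 + 56.5) = 0.581
|Γ|² = 0.337
P_refl = |Γ|²·P_inc = 10.7 W, P_del = (1 − |Γ|²)·P_inc = 21 W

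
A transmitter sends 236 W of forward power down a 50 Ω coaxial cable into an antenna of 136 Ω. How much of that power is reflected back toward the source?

P_reflected ≈ 50.5 W

Γ = (136 − 50)/(136 + 50) = 0.462
|Γ|² = 0.214
P_refl = |Γ|²·P_inc = 50.5 W, P_del = (1 − |Γ|²)·P_inc = 186 W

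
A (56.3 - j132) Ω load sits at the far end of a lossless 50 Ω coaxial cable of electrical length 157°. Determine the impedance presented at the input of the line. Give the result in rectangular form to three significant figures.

tan(βl) = tan(157°) = -0.424
Z_in = Z_0·(Z_L + jZ_0·tanβl)/(Z_0 + jZ_L·tanβl)
     = 50·(56.3 − j153)/(-6.03 − j23.9)

Z_in ≈ 273 + j187 Ω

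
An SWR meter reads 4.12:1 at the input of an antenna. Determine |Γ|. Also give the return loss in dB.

|Γ| ≈ 0.609; return loss ≈ 4.3 dB

|Γ| = (S − 1)/(S + 1) = (4.12 − 1)/(4.12 + 1) = 3.12/5.12
RL = −20·log₁₀|Γ| = −20·log₁₀(0.609)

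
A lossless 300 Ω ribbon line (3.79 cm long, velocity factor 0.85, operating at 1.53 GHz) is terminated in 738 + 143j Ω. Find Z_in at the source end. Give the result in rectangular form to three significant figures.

λ = v/f = 0.85·c / 1.53 GHz = 0.167 m
βl = 2π·l/λ = 2π × 0.227 = 81.9°
tan(βl) = tan(81.9°) = 6.99
Z_in = Z_0·(Z_L + jZ_0·tanβl)/(Z_0 + jZ_L·tanβl)
     = 300·(738 + j2240)/(-700 + j5160)

Z_in ≈ 122 − j59.5 Ω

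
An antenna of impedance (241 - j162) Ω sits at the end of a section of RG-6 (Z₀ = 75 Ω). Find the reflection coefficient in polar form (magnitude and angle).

Γ = (Z_L − Z_0)/(Z_L + Z_0) = (166 − j162)/(316 − j162)
|Γ| = 232/355 = 0.653

Γ ≈ 0.653 ∠ -17.2°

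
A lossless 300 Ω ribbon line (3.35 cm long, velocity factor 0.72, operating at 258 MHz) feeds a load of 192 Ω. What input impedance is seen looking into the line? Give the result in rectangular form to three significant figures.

λ = v/f = 0.72·c / 258 MHz = 0.837 m
βl = 2π·l/λ = 2π × 0.04 = 14.4°
tan(βl) = tan(14.4°) = 0.257
Z_in = Z_0·(Z_L + jZ_0·tanβl)/(Z_0 + jZ_L·tanβl)
     = 300·(192 + j77.1)/(300 + j49.3)

Z_in ≈ 199 + j44.3 Ω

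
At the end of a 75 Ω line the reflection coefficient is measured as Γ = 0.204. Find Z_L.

Z_L = Z_0·(1 + Γ)/(1 − Γ) = 75·(1.2)/(0.796)

Z_L ≈ 113 Ω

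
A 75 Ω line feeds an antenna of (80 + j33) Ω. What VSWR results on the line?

Γ = (Z_L − Z_0)/(Z_L + Z_0) = (5 + j33)/(155 + j33)
|Γ| = 33.4/158 = 0.211
VSWR = (1 + |Γ|)/(1 − |Γ|) = 1.21/0.789

VSWR ≈ 1.53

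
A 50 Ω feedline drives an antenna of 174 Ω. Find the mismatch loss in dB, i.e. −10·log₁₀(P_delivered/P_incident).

mismatch loss ≈ 1.59 dB

Γ = (174 − 50)/(174 + 50) = 0.554
|Γ|² = 0.306, so P_del/P_inc = 1 − |Γ|² = 0.694
ML = −10·log₁₀(1 − |Γ|²)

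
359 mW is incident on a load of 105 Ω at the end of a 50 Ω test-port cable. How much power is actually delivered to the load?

P_delivered ≈ 314 mW

Γ = (105 − 50)/(105 + 50) = 0.355
|Γ|² = 0.126
P_refl = |Γ|²·P_inc = 45.2 mW, P_del = (1 − |Γ|²)·P_inc = 314 mW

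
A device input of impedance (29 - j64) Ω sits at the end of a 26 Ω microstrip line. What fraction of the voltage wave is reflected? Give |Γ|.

|Γ| ≈ 0.759

Γ = (Z_L − Z_0)/(Z_L + Z_0) = (3 − j64)/(55 − j64)
|Γ| = 64.1/84.4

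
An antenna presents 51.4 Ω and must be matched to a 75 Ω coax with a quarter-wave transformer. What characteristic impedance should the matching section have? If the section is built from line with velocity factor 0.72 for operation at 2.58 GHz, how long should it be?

Z_qwt = √(Z_0·R_L) = √(75 × 51.4) = √3855
λ = 0.72·c/f = 0.0837 m, so l = λ/4 = 0.0209 m

Z_qwt ≈ 62.1 Ω; length ≈ 2.09 cm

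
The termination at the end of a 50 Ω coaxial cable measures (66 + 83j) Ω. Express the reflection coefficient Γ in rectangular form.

Γ = (Z_L − Z_0)/(Z_L + Z_0) = (16 + j83)/(116 + j83)

Γ ≈ 0.43 + j0.408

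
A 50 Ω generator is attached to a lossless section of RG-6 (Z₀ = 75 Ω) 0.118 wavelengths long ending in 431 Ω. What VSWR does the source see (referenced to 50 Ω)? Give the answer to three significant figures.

VSWR ≈ 6.46

βl = 2π × 0.118 = 42.5°
tan(βl) = 0.916
Z_in = Z_0·(Z_L + jZ_0·tanβl)/(Z_0 + jZ_L·tanβl) = 27.6 − j76.7 Ω
Γ_s = (Z_in − Z_s)/(Z_in + Z_s) = (-22.4 − j76.7)/(77.6 − j76.7), |Γ_s| = 0.732
VSWR = (1 + |Γ_s|)/(1 − |Γ_s|)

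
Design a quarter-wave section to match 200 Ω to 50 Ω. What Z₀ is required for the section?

Z_qwt ≈ 100 Ω

Z_qwt = √(Z_0·R_L) = √(50 × 200) = √10000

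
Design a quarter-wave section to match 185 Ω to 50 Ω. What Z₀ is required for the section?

Z_qwt ≈ 96.2 Ω

Z_qwt = √(Z_0·R_L) = √(50 × 185) = √9250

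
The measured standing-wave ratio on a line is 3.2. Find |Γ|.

|Γ| = (S − 1)/(S + 1) = (3.2 − 1)/(3.2 + 1) = 2.2/4.2

|Γ| ≈ 0.524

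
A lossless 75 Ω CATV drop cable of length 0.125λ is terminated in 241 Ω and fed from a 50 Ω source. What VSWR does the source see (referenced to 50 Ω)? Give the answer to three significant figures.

βl = 2π × 0.125 = 45°
tan(βl) = 1
Z_in = Z_0·(Z_L + jZ_0·tanβl)/(Z_0 + jZ_L·tanβl) = 42.6 − j61.8 Ω
Γ_s = (Z_in − Z_s)/(Z_in + Z_s) = (-7.44 − j61.8)/(92.6 − j61.8), |Γ_s| = 0.559
VSWR = (1 + |Γ_s|)/(1 − |Γ_s|)

VSWR ≈ 3.54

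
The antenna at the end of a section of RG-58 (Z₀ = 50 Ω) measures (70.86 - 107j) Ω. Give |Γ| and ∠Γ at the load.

Γ ≈ 0.675 ∠ -37.4°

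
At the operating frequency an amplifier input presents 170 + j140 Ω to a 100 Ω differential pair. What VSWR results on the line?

VSWR ≈ 3.12

Γ = (Z_L − Z_0)/(Z_L + Z_0) = (70 + j140)/(270 + j140)
|Γ| = 157/304 = 0.515
VSWR = (1 + |Γ|)/(1 − |Γ|) = 1.51/0.485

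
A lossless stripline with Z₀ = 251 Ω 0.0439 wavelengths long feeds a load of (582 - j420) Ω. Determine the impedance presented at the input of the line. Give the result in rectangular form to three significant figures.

βl = 2π × 0.0439 = 15.8°
tan(βl) = tan(15.8°) = 0.283
Z_in = Z_0·(Z_L + jZ_0·tanβl)/(Z_0 + jZ_L·tanβl)
     = 251·(582 − j349)/(370 + j165)

Z_in ≈ 242 − j344 Ω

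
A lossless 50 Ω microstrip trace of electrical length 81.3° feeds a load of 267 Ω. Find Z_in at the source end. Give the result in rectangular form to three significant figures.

Z_in ≈ 9.57 − j7.38 Ω

tan(βl) = tan(81.3°) = 6.54
Z_in = Z_0·(Z_L + jZ_0·tanβl)/(Z_0 + jZ_L·tanβl)
     = 50·(267 + j327)/(50 + j1740)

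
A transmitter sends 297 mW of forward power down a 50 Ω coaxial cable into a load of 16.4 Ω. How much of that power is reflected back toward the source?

P_reflected ≈ 76 mW

Γ = (16.4 − 50)/(16.4 + 50) = -0.506
|Γ|² = 0.256
P_refl = |Γ|²·P_inc = 76 mW, P_del = (1 − |Γ|²)·P_inc = 221 mW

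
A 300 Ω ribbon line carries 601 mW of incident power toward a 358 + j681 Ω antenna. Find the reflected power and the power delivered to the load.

|Γ| = |(58 + j681)/(658 + j681)| = 0.722
|Γ|² = 0.521
P_refl = |Γ|²·P_inc = 313 mW, P_del = (1 − |Γ|²)·P_inc = 288 mW

P_reflected ≈ 313 mW; P_delivered ≈ 288 mW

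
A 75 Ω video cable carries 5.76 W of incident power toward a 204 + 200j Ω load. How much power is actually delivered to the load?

P_delivered ≈ 2.99 W

|Γ| = |(129 + j200)/(279 + j200)| = 0.693
|Γ|² = 0.481
P_refl = |Γ|²·P_inc = 2.77 W, P_del = (1 − |Γ|²)·P_inc = 2.99 W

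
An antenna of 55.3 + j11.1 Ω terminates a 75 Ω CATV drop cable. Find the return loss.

RL ≈ 15.2 dB

Γ = (-19.7 + j11.1)/(130.3 + j11.1), |Γ| = 0.173
RL = −20·log₁₀|Γ| = −20·log₁₀(0.173)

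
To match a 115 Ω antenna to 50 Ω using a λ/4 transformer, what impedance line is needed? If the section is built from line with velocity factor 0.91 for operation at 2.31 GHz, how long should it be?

Z_qwt = √(Z_0·R_L) = √(50 × 115) = √5750
λ = 0.91·c/f = 0.118 m, so l = λ/4 = 0.0295 m

Z_qwt ≈ 75.8 Ω; length ≈ 2.95 cm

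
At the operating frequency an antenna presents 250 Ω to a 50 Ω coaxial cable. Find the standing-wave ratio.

For a purely resistive load, VSWR = R_L/Z_0 or Z_0/R_L (whichever > 1) = 250/50

VSWR ≈ 5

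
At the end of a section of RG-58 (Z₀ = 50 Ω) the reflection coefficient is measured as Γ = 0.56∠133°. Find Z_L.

Z_L = Z_0·(1 + Γ)/(1 − Γ) = 50·(0.618 + j0.41)/(1.38 − j0.41)

Z_L ≈ 16.5 + j19.7 Ω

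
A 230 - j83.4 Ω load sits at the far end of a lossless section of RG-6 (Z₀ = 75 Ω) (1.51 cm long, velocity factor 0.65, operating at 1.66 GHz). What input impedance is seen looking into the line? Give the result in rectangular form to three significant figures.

Z_in ≈ 32.2 − j50 Ω

λ = v/f = 0.65·c / 1.66 GHz = 0.117 m
βl = 2π·l/λ = 2π × 0.129 = 46.3°
tan(βl) = tan(46.3°) = 1.05
Z_in = Z_0·(Z_L + jZ_0·tanβl)/(Z_0 + jZ_L·tanβl)
     = 75·(230 − j4.98)/(162 + j240)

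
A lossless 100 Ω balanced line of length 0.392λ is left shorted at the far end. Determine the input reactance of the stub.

βl = 2π × 0.392 = 141°
tan(βl) = -0.806
For a shorted stub, Z_in = jZ_0·tan(βl)

X_in ≈ -80.6 Ω (capacitive)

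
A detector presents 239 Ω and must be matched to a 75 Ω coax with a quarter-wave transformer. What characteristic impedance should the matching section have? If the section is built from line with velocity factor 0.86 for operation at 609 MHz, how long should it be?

Z_qwt = √(Z_0·R_L) = √(75 × 239) = √17920
λ = 0.86·c/f = 0.424 m, so l = λ/4 = 0.106 m

Z_qwt ≈ 134 Ω; length ≈ 10.6 cm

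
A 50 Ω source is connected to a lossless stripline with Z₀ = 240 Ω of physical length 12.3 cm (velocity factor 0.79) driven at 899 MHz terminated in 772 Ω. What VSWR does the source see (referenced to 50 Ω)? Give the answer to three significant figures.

λ = v/f = 0.79·c / 899 MHz = 0.264 m
βl = 2π·l/λ = 2π × 0.467 = 168°
tan(βl) = -0.213
Z_in = Z_0·(Z_L + jZ_0·tanβl)/(Z_0 + jZ_L·tanβl) = 549 + j325 Ω
Γ_s = (Z_in − Z_s)/(Z_in + Z_s) = (499 + j325)/(599 + j325), |Γ_s| = 0.874
VSWR = (1 + |Γ_s|)/(1 − |Γ_s|)

VSWR ≈ 14.9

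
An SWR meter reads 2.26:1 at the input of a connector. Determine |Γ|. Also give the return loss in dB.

|Γ| ≈ 0.387; return loss ≈ 8.26 dB

|Γ| = (S − 1)/(S + 1) = (2.26 − 1)/(2.26 + 1) = 1.26/3.26
RL = −20·log₁₀|Γ| = −20·log₁₀(0.387)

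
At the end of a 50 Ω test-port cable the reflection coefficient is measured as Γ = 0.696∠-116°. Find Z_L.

Z_L ≈ 12.3 − j29.9 Ω

Z_L = Z_0·(1 + Γ)/(1 − Γ) = 50·(0.695 − j0.626)/(1.31 + j0.626)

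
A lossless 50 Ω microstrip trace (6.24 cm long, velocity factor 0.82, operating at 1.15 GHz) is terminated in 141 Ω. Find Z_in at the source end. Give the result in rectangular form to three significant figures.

λ = v/f = 0.82·c / 1.15 GHz = 0.214 m
βl = 2π·l/λ = 2π × 0.292 = 105°
tan(βl) = tan(105°) = -3.73
Z_in = Z_0·(Z_L + jZ_0·tanβl)/(Z_0 + jZ_L·tanβl)
     = 50·(141 − j186)/(50 − j526)

Z_in ≈ 18.8 + j11.6 Ω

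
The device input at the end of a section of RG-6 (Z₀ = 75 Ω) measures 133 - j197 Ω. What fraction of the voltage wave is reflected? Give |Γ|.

Γ = (Z_L − Z_0)/(Z_L + Z_0) = (58 − j197)/(208 − j197)
|Γ| = 205/286

|Γ| ≈ 0.717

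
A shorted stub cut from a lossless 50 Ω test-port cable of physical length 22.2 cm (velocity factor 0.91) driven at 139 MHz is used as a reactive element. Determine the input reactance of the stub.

X_in ≈ 43 Ω (inductive)

λ = v/f = 0.91·c / 139 MHz = 1.96 m
βl = 2π·l/λ = 2π × 0.113 = 40.7°
tan(βl) = 0.86
For a shorted stub, Z_in = jZ_0·tan(βl)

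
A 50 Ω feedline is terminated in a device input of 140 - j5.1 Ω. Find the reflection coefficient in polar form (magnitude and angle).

Γ ≈ 0.474 ∠ -1.71°

Γ = (Z_L − Z_0)/(Z_L + Z_0) = (90 − j5.1)/(190 − j5.1)
|Γ| = 90.1/190 = 0.474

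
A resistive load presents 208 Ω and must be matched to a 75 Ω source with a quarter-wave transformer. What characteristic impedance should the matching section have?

Z_qwt ≈ 125 Ω

Z_qwt = √(Z_0·R_L) = √(75 × 208) = √15600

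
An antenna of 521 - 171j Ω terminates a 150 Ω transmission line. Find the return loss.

Γ = (371 − j171)/(671 − j171), |Γ| = 0.59
RL = −20·log₁₀|Γ| = −20·log₁₀(0.59)

RL ≈ 4.58 dB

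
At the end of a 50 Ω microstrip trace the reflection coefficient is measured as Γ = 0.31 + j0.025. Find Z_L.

Z_L = Z_0·(1 + Γ)/(1 − Γ) = 50·(1.31 + j0.025)/(0.69 − j0.025)

Z_L ≈ 94.7 + j5.24 Ω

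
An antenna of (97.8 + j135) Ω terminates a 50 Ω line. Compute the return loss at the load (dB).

RL ≈ 2.91 dB

Γ = (47.8 + j135)/(147.8 + j135), |Γ| = 0.715
RL = −20·log₁₀|Γ| = −20·log₁₀(0.715)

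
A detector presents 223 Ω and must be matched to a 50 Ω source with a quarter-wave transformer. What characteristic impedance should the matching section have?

Z_qwt = √(Z_0·R_L) = √(50 × 223) = √11150

Z_qwt ≈ 106 Ω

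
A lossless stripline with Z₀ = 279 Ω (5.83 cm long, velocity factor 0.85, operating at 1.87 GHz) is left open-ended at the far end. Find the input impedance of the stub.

Z_in ≈ +j570 Ω

λ = v/f = 0.85·c / 1.87 GHz = 0.136 m
βl = 2π·l/λ = 2π × 0.428 = 154°
tan(βl) = -0.49
For an open-ended stub, Z_in = −jZ_0·cot(βl) = −jZ_0/tan(βl)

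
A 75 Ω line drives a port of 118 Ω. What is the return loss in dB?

Γ = (118 − 75)/(118 + 75) = 0.223
RL = −20·log₁₀|Γ| = −20·log₁₀(0.223)

RL ≈ 13 dB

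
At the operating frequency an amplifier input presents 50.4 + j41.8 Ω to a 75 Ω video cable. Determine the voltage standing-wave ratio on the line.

VSWR ≈ 2.16

Γ = (Z_L − Z_0)/(Z_L + Z_0) = (-24.6 + j41.8)/(125.4 + j41.8)
|Γ| = 48.5/132 = 0.367
VSWR = (1 + |Γ|)/(1 − |Γ|) = 1.37/0.633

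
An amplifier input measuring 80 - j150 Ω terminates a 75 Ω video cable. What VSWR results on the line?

VSWR ≈ 5.57

Γ = (Z_L − Z_0)/(Z_L + Z_0) = (5 − j150)/(155 − j150)
|Γ| = 150/216 = 0.696
VSWR = (1 + |Γ|)/(1 − |Γ|) = 1.7/0.304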